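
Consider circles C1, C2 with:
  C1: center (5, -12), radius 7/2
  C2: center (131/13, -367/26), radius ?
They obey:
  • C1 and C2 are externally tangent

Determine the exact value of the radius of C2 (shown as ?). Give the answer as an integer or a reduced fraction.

2

1. [ext C1·C2]  r_C2² + 7r_C2 − 18 = 0  ⇒  r_C2 = 2 (r>0 drops 1)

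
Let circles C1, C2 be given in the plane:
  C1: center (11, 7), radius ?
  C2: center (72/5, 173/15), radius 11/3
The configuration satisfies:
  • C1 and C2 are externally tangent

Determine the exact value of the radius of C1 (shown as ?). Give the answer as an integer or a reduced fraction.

2

1. [ext C1·C2]  r_C1² + (22/3)r_C1 − 56/3 = 0  ⇒  r_C1 = 2 (r>0 drops 1)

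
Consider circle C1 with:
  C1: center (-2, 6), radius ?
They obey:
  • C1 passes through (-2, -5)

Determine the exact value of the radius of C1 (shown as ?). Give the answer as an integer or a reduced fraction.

1. [C1∋P]  r_C1² − 121 = 0  ⇒  r_C1 = 11 (r>0 drops 1)

11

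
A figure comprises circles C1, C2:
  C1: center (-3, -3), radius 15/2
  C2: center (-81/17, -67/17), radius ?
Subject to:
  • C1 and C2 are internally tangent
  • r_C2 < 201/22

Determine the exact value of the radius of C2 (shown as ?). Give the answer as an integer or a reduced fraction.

1. [int C1,C2]  r_C2² − 15r_C2 + 209/4 = 0  ⇒  r_C2 = 11/2 or 19/2
2. given r_C2 < 201/22: keep 11/2

11/2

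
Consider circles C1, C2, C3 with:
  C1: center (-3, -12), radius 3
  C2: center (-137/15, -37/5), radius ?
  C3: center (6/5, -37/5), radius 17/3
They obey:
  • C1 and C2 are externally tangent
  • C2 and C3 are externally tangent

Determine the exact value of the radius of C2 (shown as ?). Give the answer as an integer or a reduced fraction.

1. [ext C1·C2]  r_C2² + 6r_C2 − 448/9 = 0  ⇒  r_C2 = 14/3 (r>0 drops 1)
2. [ext C2·C3]  r_C2² + (34/3)r_C2 − 224/3 = 0  ⇒  r_C2 = 14/3 (r>0 drops 1)

14/3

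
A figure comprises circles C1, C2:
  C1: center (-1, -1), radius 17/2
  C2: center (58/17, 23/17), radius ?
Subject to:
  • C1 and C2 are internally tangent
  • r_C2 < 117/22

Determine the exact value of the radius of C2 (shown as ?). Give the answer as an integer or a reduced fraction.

7/2

1. [int C1,C2]  r_C2² − 17r_C2 + 189/4 = 0  ⇒  r_C2 = 7/2 or 27/2
2. given r_C2 < 117/22: keep 7/2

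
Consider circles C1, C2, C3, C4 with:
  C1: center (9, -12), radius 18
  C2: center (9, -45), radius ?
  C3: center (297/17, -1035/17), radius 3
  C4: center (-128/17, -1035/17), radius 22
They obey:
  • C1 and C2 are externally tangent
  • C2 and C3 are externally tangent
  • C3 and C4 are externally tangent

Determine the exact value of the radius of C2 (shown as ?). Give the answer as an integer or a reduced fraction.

15

1. [ext C1·C2]  r_C2² + 36r_C2 − 765 = 0  ⇒  r_C2 = 15 (r>0 drops 1)
2. [ext C2·C3]  r_C2² + 6r_C2 − 315 = 0  ⇒  r_C2 = 15 (r>0 drops 1)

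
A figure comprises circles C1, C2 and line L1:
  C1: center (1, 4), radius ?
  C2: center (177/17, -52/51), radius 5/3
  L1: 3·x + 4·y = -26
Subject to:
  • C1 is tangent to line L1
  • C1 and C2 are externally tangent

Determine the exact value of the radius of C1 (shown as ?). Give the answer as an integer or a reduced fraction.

1. [C1‖L1]  r_C1² − 81 = 0  ⇒  r_C1 = 9 (r>0 drops 1)
2. [ext C1·C2]  r_C1² + (10/3)r_C1 − 111 = 0  ⇒  r_C1 = 9 (r>0 drops 1)

9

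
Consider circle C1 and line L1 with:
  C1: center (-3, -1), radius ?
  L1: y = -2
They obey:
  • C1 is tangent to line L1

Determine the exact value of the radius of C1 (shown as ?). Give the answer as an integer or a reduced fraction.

1

1. [C1‖L1]  r_C1² − 1 = 0  ⇒  r_C1 = 1 (r>0 drops 1)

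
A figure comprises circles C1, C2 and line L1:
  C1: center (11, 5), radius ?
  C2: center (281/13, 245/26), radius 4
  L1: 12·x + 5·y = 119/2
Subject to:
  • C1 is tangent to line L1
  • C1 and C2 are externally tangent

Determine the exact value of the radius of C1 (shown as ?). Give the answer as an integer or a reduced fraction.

15/2

1. [C1‖L1]  r_C1² − 225/4 = 0  ⇒  r_C1 = 15/2 (r>0 drops 1)
2. [ext C1·C2]  r_C1² + 8r_C1 − 465/4 = 0  ⇒  r_C1 = 15/2 (r>0 drops 1)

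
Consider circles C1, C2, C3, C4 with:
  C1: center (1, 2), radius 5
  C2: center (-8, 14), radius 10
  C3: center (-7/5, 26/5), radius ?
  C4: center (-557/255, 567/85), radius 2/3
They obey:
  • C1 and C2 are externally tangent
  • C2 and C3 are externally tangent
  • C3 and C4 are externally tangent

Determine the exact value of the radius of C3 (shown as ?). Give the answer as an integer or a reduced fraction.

1. [ext C2·C3]  r_C3² + 20r_C3 − 21 = 0  ⇒  r_C3 = 1 (r>0 drops 1)
2. [ext C3·C4]  r_C3² + (4/3)r_C3 − 7/3 = 0  ⇒  r_C3 = 1 (r>0 drops 1)

1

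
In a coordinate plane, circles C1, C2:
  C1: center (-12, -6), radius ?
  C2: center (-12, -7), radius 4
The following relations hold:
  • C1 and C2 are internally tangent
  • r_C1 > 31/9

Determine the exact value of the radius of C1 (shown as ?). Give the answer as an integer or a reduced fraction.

5

1. [int C1,C2]  r_C1² − 8r_C1 + 15 = 0  ⇒  r_C1 = 3 or 5
2. given r_C1 > 31/9: keep 5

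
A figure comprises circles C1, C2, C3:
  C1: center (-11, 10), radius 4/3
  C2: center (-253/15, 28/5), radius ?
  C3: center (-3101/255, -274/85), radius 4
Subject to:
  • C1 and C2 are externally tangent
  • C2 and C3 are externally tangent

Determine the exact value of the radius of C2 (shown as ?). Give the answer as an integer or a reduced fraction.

1. [ext C1·C2]  r_C2² + (8/3)r_C2 − 52 = 0  ⇒  r_C2 = 6 (r>0 drops 1)
2. [ext C2·C3]  r_C2² + 8r_C2 − 84 = 0  ⇒  r_C2 = 6 (r>0 drops 1)

6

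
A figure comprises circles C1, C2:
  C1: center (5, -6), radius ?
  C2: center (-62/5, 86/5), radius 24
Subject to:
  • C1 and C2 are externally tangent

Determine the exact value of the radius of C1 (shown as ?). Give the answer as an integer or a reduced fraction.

1. [ext C1·C2]  r_C1² + 48r_C1 − 265 = 0  ⇒  r_C1 = 5 (r>0 drops 1)

5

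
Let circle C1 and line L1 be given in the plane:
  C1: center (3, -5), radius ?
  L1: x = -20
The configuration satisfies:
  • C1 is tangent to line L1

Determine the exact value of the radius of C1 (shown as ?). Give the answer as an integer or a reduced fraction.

1. [C1‖L1]  r_C1² − 529 = 0  ⇒  r_C1 = 23 (r>0 drops 1)

23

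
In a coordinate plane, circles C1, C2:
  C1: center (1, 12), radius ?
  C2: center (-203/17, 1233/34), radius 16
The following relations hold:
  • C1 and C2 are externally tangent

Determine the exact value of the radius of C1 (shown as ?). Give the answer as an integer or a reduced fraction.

23/2

1. [ext C1·C2]  r_C1² + 32r_C1 − 2001/4 = 0  ⇒  r_C1 = 23/2 (r>0 drops 1)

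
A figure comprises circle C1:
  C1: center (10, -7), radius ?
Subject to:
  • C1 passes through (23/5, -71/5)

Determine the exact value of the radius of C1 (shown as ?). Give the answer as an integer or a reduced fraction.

1. [C1∋P]  r_C1² − 81 = 0  ⇒  r_C1 = 9 (r>0 drops 1)

9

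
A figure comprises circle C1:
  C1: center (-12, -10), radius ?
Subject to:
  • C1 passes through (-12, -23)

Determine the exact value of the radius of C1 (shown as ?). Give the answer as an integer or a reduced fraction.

13

1. [C1∋P]  r_C1² − 169 = 0  ⇒  r_C1 = 13 (r>0 drops 1)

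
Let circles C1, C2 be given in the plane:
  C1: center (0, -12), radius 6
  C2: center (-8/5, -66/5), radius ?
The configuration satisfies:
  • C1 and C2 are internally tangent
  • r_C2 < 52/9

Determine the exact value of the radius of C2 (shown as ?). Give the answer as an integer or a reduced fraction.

4

1. [int C1,C2]  r_C2² − 12r_C2 + 32 = 0  ⇒  r_C2 = 4 or 8
2. given r_C2 < 52/9: keep 4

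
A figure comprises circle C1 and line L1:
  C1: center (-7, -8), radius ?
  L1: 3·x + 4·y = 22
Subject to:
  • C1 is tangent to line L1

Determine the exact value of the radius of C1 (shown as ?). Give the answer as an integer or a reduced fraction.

1. [C1‖L1]  r_C1² − 225 = 0  ⇒  r_C1 = 15 (r>0 drops 1)

15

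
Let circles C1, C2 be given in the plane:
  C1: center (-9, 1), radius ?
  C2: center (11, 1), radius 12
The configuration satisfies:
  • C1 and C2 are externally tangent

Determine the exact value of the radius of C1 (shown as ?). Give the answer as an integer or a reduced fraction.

8

1. [ext C1·C2]  r_C1² + 24r_C1 − 256 = 0  ⇒  r_C1 = 8 (r>0 drops 1)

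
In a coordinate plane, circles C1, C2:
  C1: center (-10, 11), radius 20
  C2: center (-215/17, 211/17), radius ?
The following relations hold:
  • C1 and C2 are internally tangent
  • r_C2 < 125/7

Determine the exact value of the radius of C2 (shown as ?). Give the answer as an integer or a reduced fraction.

1. [int C1,C2]  r_C2² − 40r_C2 + 391 = 0  ⇒  r_C2 = 17 or 23
2. given r_C2 < 125/7: keep 17

17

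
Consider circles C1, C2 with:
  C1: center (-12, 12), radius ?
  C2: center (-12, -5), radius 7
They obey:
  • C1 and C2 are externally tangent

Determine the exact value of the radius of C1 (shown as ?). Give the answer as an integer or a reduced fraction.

1. [ext C1·C2]  r_C1² + 14r_C1 − 240 = 0  ⇒  r_C1 = 10 (r>0 drops 1)

10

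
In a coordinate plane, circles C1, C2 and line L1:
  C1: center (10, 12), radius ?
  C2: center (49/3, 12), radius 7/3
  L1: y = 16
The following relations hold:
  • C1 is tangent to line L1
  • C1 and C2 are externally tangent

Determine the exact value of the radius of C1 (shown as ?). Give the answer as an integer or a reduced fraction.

4

1. [C1‖L1]  r_C1² − 16 = 0  ⇒  r_C1 = 4 (r>0 drops 1)
2. [ext C1·C2]  r_C1² + (14/3)r_C1 − 104/3 = 0  ⇒  r_C1 = 4 (r>0 drops 1)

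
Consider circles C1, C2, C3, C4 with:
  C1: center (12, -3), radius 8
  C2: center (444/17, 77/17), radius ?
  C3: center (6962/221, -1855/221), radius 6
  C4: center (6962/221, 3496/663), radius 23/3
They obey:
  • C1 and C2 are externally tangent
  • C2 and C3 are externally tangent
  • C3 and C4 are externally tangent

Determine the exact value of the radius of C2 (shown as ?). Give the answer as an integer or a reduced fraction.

1. [ext C1·C2]  r_C2² + 16r_C2 − 192 = 0  ⇒  r_C2 = 8 (r>0 drops 1)
2. [ext C2·C3]  r_C2² + 12r_C2 − 160 = 0  ⇒  r_C2 = 8 (r>0 drops 1)

8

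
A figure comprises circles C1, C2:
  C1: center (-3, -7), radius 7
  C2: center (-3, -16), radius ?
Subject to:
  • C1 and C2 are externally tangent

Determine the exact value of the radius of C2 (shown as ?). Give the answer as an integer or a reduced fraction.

2

1. [ext C1·C2]  r_C2² + 14r_C2 − 32 = 0  ⇒  r_C2 = 2 (r>0 drops 1)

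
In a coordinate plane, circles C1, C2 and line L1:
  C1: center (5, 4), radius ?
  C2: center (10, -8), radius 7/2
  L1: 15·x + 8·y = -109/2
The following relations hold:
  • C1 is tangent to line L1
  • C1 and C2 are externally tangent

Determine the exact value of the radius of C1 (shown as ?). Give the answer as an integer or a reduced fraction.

1. [C1‖L1]  r_C1² − 361/4 = 0  ⇒  r_C1 = 19/2 (r>0 drops 1)
2. [ext C1·C2]  r_C1² + 7r_C1 − 627/4 = 0  ⇒  r_C1 = 19/2 (r>0 drops 1)

19/2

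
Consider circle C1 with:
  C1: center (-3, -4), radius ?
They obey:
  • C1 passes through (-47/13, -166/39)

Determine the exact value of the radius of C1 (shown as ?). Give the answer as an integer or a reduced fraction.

1. [C1∋P]  r_C1² − 4/9 = 0  ⇒  r_C1 = 2/3 (r>0 drops 1)

2/3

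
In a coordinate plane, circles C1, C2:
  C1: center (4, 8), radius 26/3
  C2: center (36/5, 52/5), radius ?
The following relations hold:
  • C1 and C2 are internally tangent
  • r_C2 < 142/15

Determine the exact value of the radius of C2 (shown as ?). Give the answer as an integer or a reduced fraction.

14/3

1. [int C1,C2]  r_C2² − (52/3)r_C2 + 532/9 = 0  ⇒  r_C2 = 14/3 or 38/3
2. given r_C2 < 142/15: keep 14/3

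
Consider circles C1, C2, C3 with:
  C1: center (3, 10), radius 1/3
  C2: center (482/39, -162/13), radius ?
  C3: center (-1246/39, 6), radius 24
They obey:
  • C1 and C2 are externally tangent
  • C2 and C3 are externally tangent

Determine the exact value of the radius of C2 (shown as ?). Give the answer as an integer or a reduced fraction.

24

1. [ext C1·C2]  r_C2² + (2/3)r_C2 − 592 = 0  ⇒  r_C2 = 24 (r>0 drops 1)
2. [ext C2·C3]  r_C2² + 48r_C2 − 1728 = 0  ⇒  r_C2 = 24 (r>0 drops 1)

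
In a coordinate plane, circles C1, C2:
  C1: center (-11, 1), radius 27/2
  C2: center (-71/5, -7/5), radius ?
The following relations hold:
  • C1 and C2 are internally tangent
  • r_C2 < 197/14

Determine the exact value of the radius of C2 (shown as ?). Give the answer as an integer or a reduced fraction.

1. [int C1,C2]  r_C2² − 27r_C2 + 665/4 = 0  ⇒  r_C2 = 19/2 or 35/2
2. given r_C2 < 197/14: keep 19/2

19/2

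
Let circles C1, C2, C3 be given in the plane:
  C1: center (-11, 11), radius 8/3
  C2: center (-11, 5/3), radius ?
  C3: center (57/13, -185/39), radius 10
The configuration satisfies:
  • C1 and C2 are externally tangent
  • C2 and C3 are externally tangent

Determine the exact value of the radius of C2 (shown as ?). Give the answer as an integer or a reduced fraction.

1. [ext C1·C2]  r_C2² + (16/3)r_C2 − 80 = 0  ⇒  r_C2 = 20/3 (r>0 drops 1)
2. [ext C2·C3]  r_C2² + 20r_C2 − 1600/9 = 0  ⇒  r_C2 = 20/3 (r>0 drops 1)

20/3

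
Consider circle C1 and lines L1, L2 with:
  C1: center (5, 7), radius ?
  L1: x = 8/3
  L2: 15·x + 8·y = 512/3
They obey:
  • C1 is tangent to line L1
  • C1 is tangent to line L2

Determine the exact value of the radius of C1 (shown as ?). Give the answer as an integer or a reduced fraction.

7/3

1. [C1‖L1]  r_C1² − 49/9 = 0  ⇒  r_C1 = 7/3 (r>0 drops 1)
2. [C1‖L2]  r_C1² − 49/9 = 0  ⇒  r_C1 = 7/3 (r>0 drops 1)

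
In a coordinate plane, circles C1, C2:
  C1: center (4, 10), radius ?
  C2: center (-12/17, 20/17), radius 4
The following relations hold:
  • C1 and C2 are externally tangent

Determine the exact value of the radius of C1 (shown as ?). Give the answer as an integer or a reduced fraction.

1. [ext C1·C2]  r_C1² + 8r_C1 − 84 = 0  ⇒  r_C1 = 6 (r>0 drops 1)

6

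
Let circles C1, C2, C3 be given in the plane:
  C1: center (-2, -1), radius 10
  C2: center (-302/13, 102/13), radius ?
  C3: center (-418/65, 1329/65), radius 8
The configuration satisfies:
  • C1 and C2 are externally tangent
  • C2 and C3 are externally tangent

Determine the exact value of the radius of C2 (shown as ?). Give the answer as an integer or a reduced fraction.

13

1. [ext C1·C2]  r_C2² + 20r_C2 − 429 = 0  ⇒  r_C2 = 13 (r>0 drops 1)
2. [ext C2·C3]  r_C2² + 16r_C2 − 377 = 0  ⇒  r_C2 = 13 (r>0 drops 1)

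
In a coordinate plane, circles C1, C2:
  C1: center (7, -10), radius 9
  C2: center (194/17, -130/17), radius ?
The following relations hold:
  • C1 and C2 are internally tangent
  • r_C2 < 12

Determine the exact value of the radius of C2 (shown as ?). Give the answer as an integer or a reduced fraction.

4

1. [int C1,C2]  r_C2² − 18r_C2 + 56 = 0  ⇒  r_C2 = 4 or 14
2. given r_C2 < 12: keep 4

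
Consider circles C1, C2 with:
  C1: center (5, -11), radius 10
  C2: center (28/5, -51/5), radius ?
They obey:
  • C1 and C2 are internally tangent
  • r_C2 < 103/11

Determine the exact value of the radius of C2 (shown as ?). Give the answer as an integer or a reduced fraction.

1. [int C1,C2]  r_C2² − 20r_C2 + 99 = 0  ⇒  r_C2 = 9 or 11
2. given r_C2 < 103/11: keep 9

9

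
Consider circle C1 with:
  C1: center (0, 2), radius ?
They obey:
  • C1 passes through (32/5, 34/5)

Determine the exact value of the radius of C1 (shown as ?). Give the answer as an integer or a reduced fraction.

1. [C1∋P]  r_C1² − 64 = 0  ⇒  r_C1 = 8 (r>0 drops 1)

8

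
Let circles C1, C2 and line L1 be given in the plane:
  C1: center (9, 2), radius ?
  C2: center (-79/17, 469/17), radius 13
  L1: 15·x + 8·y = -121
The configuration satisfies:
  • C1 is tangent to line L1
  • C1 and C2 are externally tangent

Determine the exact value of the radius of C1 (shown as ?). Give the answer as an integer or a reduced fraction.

1. [C1‖L1]  r_C1² − 256 = 0  ⇒  r_C1 = 16 (r>0 drops 1)
2. [ext C1·C2]  r_C1² + 26r_C1 − 672 = 0  ⇒  r_C1 = 16 (r>0 drops 1)

16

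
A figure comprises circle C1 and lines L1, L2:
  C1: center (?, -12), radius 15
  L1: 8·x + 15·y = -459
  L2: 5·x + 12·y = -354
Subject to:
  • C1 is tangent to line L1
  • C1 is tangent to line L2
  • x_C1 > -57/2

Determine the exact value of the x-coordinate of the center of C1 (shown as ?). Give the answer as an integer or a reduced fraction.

1. [C1‖L1]  x_C1² + (279/4)x_C1 + 801/4 = 0  ⇒  x_C1 = -267/4 or -3
2. [C1‖L2]  x_C1² + 84x_C1 + 243 = 0  ⇒  x_C1 = -81 or -3

-3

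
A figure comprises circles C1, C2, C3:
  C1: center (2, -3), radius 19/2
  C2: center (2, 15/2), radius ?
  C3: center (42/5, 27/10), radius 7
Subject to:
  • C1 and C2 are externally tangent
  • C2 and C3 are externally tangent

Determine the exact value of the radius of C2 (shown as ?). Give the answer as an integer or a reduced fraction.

1

1. [ext C1·C2]  r_C2² + 19r_C2 − 20 = 0  ⇒  r_C2 = 1 (r>0 drops 1)
2. [ext C2·C3]  r_C2² + 14r_C2 − 15 = 0  ⇒  r_C2 = 1 (r>0 drops 1)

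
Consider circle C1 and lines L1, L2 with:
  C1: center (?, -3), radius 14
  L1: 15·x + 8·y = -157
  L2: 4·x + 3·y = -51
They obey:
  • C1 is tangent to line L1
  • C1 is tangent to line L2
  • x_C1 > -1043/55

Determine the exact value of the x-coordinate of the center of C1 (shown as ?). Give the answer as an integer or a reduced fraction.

1. [C1‖L1]  x_C1² + (266/15)x_C1 − 2597/15 = 0  ⇒  x_C1 = -371/15 or 7
2. [C1‖L2]  x_C1² + 21x_C1 − 196 = 0  ⇒  x_C1 = -28 or 7

7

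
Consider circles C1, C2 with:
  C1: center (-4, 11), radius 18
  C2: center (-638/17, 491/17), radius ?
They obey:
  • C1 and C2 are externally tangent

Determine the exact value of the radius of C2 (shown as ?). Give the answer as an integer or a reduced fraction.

20

1. [ext C1·C2]  r_C2² + 36r_C2 − 1120 = 0  ⇒  r_C2 = 20 (r>0 drops 1)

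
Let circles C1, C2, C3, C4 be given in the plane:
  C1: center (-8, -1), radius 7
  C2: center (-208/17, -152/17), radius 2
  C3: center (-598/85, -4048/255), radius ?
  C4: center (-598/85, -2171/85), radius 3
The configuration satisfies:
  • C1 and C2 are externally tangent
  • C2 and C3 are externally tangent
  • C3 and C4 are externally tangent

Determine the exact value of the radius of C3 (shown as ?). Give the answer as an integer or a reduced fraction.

1. [ext C2·C3]  r_C3² + 4r_C3 − 640/9 = 0  ⇒  r_C3 = 20/3 (r>0 drops 1)
2. [ext C3·C4]  r_C3² + 6r_C3 − 760/9 = 0  ⇒  r_C3 = 20/3 (r>0 drops 1)

20/3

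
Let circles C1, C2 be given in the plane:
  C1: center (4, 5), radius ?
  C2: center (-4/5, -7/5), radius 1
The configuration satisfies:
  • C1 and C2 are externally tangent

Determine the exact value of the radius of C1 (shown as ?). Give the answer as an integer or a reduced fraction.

7

1. [ext C1·C2]  r_C1² + 2r_C1 − 63 = 0  ⇒  r_C1 = 7 (r>0 drops 1)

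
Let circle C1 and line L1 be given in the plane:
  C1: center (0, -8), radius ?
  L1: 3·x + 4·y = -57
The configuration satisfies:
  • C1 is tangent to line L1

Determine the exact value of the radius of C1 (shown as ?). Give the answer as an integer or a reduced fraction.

1. [C1‖L1]  r_C1² − 25 = 0  ⇒  r_C1 = 5 (r>0 drops 1)

5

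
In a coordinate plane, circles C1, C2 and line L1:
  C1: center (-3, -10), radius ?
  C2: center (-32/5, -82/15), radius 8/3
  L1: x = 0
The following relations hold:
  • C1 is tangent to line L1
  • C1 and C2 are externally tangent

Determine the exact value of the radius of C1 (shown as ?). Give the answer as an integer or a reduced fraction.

3

1. [C1‖L1]  r_C1² − 9 = 0  ⇒  r_C1 = 3 (r>0 drops 1)
2. [ext C1·C2]  r_C1² + (16/3)r_C1 − 25 = 0  ⇒  r_C1 = 3 (r>0 drops 1)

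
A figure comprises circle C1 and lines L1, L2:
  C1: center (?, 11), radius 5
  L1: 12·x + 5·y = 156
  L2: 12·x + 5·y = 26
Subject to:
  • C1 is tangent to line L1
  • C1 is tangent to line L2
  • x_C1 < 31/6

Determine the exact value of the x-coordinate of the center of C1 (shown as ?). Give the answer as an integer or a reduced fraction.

3

1. [C1‖L1]  x_C1² − (101/6)x_C1 + 83/2 = 0  ⇒  x_C1 = 3 or 83/6
2. [C1‖L2]  x_C1² + (29/6)x_C1 − 47/2 = 0  ⇒  x_C1 = -47/6 or 3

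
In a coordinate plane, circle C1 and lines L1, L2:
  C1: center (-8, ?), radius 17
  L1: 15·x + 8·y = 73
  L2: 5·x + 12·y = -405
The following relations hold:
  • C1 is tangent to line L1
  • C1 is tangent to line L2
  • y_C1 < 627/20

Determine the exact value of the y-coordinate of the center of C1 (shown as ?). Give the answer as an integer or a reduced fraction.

-12

1. [C1‖L1]  y_C1² − (193/4)y_C1 − 723 = 0  ⇒  y_C1 = -12 or 241/4
2. [C1‖L2]  y_C1² + (365/6)y_C1 + 586 = 0  ⇒  y_C1 = -293/6 or -12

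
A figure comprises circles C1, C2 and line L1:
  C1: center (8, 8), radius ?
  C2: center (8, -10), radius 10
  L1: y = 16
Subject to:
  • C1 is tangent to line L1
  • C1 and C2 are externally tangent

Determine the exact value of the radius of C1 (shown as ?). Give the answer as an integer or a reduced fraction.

1. [C1‖L1]  r_C1² − 64 = 0  ⇒  r_C1 = 8 (r>0 drops 1)
2. [ext C1·C2]  r_C1² + 20r_C1 − 224 = 0  ⇒  r_C1 = 8 (r>0 drops 1)

8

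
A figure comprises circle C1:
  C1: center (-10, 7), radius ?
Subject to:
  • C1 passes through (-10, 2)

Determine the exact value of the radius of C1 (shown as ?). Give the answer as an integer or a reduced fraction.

5

1. [C1∋P]  r_C1² − 25 = 0  ⇒  r_C1 = 5 (r>0 drops 1)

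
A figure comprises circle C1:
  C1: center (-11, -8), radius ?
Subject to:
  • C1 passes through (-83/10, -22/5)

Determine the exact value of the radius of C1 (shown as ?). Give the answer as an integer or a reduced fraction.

1. [C1∋P]  r_C1² − 81/4 = 0  ⇒  r_C1 = 9/2 (r>0 drops 1)

9/2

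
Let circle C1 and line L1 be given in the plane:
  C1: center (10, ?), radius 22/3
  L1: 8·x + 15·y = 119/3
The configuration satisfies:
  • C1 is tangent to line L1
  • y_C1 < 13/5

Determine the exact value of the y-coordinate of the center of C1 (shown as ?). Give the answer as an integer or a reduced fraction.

-11

1. [C1‖L1]  y_C1² + (242/45)y_C1 − 2783/45 = 0  ⇒  y_C1 = -11 or 253/45
2. given y_C1 < 13/5: keep -11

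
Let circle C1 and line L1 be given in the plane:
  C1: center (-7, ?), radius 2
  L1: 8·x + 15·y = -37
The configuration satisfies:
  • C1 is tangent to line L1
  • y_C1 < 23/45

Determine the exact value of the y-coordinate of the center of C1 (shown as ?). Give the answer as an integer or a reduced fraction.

-1

1. [C1‖L1]  y_C1² − (38/15)y_C1 − 53/15 = 0  ⇒  y_C1 = -1 or 53/15
2. given y_C1 < 23/45: keep -1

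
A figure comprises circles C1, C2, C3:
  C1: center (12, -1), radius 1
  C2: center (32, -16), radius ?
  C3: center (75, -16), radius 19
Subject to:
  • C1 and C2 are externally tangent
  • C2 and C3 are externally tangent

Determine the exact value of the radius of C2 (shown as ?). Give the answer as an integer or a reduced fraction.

24

1. [ext C1·C2]  r_C2² + 2r_C2 − 624 = 0  ⇒  r_C2 = 24 (r>0 drops 1)
2. [ext C2·C3]  r_C2² + 38r_C2 − 1488 = 0  ⇒  r_C2 = 24 (r>0 drops 1)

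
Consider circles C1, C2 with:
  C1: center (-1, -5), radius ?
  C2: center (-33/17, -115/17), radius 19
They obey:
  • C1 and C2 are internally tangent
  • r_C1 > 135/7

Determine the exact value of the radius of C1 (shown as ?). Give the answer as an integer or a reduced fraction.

1. [int C1,C2]  r_C1² − 38r_C1 + 357 = 0  ⇒  r_C1 = 17 or 21
2. given r_C1 > 135/7: keep 21

21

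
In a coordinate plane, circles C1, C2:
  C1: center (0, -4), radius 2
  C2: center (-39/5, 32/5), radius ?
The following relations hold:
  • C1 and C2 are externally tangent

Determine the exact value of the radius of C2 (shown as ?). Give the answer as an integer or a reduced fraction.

11

1. [ext C1·C2]  r_C2² + 4r_C2 − 165 = 0  ⇒  r_C2 = 11 (r>0 drops 1)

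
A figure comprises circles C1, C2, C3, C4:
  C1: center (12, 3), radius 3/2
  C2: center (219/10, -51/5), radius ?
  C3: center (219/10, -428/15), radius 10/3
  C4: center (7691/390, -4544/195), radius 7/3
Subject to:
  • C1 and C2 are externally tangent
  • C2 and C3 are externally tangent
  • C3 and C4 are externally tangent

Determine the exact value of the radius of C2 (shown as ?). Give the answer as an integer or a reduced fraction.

1. [ext C1·C2]  r_C2² + 3r_C2 − 270 = 0  ⇒  r_C2 = 15 (r>0 drops 1)
2. [ext C2·C3]  r_C2² + (20/3)r_C2 − 325 = 0  ⇒  r_C2 = 15 (r>0 drops 1)

15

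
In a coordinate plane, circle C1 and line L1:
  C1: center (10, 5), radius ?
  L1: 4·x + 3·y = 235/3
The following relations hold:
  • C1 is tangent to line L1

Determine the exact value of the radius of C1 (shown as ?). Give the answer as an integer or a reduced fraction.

14/3

1. [C1‖L1]  r_C1² − 196/9 = 0  ⇒  r_C1 = 14/3 (r>0 drops 1)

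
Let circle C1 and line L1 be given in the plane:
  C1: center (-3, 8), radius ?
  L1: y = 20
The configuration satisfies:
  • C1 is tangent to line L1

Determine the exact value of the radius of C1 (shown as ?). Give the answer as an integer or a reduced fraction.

12

1. [C1‖L1]  r_C1² − 144 = 0  ⇒  r_C1 = 12 (r>0 drops 1)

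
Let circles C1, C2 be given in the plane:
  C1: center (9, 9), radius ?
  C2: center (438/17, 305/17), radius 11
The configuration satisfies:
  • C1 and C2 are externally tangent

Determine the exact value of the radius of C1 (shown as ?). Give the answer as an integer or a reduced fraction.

8

1. [ext C1·C2]  r_C1² + 22r_C1 − 240 = 0  ⇒  r_C1 = 8 (r>0 drops 1)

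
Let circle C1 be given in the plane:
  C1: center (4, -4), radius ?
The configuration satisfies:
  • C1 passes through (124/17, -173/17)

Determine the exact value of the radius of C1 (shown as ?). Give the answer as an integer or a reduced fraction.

1. [C1∋P]  r_C1² − 49 = 0  ⇒  r_C1 = 7 (r>0 drops 1)

7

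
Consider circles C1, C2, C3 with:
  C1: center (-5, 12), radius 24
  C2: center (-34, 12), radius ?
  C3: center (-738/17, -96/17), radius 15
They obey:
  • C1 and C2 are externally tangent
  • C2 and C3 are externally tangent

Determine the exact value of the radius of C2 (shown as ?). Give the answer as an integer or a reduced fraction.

1. [ext C1·C2]  r_C2² + 48r_C2 − 265 = 0  ⇒  r_C2 = 5 (r>0 drops 1)
2. [ext C2·C3]  r_C2² + 30r_C2 − 175 = 0  ⇒  r_C2 = 5 (r>0 drops 1)

5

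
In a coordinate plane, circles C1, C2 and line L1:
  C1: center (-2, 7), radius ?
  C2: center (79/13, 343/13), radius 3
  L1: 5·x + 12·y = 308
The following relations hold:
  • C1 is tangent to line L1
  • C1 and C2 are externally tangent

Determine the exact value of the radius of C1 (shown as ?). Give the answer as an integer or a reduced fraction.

1. [C1‖L1]  r_C1² − 324 = 0  ⇒  r_C1 = 18 (r>0 drops 1)
2. [ext C1·C2]  r_C1² + 6r_C1 − 432 = 0  ⇒  r_C1 = 18 (r>0 drops 1)

18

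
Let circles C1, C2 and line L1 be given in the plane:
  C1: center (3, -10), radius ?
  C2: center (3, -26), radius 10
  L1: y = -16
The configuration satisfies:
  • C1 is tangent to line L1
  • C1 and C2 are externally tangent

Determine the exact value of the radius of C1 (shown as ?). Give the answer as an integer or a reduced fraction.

1. [C1‖L1]  r_C1² − 36 = 0  ⇒  r_C1 = 6 (r>0 drops 1)
2. [ext C1·C2]  r_C1² + 20r_C1 − 156 = 0  ⇒  r_C1 = 6 (r>0 drops 1)

6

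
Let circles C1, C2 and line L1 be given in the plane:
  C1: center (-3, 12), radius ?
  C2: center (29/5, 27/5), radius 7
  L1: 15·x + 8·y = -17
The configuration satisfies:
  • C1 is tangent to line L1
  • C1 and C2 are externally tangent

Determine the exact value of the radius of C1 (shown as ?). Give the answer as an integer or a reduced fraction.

1. [C1‖L1]  r_C1² − 16 = 0  ⇒  r_C1 = 4 (r>0 drops 1)
2. [ext C1·C2]  r_C1² + 14r_C1 − 72 = 0  ⇒  r_C1 = 4 (r>0 drops 1)

4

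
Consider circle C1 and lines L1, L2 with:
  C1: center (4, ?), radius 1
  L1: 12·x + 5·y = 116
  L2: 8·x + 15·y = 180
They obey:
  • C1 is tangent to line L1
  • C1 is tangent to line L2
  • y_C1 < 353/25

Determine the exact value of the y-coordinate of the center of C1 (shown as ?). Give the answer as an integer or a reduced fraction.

1. [C1‖L1]  y_C1² − (136/5)y_C1 + 891/5 = 0  ⇒  y_C1 = 11 or 81/5
2. [C1‖L2]  y_C1² − (296/15)y_C1 + 1441/15 = 0  ⇒  y_C1 = 131/15 or 11

11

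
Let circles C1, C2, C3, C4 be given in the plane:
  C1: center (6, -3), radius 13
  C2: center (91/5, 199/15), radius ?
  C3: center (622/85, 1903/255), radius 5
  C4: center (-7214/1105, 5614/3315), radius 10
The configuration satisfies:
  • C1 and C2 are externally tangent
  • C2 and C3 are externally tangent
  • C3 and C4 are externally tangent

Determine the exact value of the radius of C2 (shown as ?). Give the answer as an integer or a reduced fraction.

1. [ext C1·C2]  r_C2² + 26r_C2 − 2200/9 = 0  ⇒  r_C2 = 22/3 (r>0 drops 1)
2. [ext C2·C3]  r_C2² + 10r_C2 − 1144/9 = 0  ⇒  r_C2 = 22/3 (r>0 drops 1)

22/3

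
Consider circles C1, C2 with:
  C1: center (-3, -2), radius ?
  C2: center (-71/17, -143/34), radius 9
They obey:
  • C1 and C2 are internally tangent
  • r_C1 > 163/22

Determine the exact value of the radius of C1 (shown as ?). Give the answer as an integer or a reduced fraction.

23/2

1. [int C1,C2]  r_C1² − 18r_C1 + 299/4 = 0  ⇒  r_C1 = 13/2 or 23/2
2. given r_C1 > 163/22: keep 23/2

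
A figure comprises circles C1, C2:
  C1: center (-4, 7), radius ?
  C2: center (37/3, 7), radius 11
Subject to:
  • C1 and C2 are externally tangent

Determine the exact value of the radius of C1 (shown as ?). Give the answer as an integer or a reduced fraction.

1. [ext C1·C2]  r_C1² + 22r_C1 − 1312/9 = 0  ⇒  r_C1 = 16/3 (r>0 drops 1)

16/3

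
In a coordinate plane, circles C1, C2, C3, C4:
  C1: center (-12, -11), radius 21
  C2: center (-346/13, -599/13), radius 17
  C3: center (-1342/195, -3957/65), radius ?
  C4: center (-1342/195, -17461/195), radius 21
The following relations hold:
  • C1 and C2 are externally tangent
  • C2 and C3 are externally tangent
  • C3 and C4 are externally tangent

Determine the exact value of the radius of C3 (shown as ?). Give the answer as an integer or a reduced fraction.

23/3

1. [ext C2·C3]  r_C3² + 34r_C3 − 2875/9 = 0  ⇒  r_C3 = 23/3 (r>0 drops 1)
2. [ext C3·C4]  r_C3² + 42r_C3 − 3427/9 = 0  ⇒  r_C3 = 23/3 (r>0 drops 1)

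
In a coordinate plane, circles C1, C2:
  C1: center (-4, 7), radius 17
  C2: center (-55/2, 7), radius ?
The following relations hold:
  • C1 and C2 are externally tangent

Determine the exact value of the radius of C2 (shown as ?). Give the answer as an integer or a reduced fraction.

13/2

1. [ext C1·C2]  r_C2² + 34r_C2 − 1053/4 = 0  ⇒  r_C2 = 13/2 (r>0 drops 1)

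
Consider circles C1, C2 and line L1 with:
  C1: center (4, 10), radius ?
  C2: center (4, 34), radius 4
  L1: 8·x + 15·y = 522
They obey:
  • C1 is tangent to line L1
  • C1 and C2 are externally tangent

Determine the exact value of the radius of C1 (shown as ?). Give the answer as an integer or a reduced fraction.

1. [C1‖L1]  r_C1² − 400 = 0  ⇒  r_C1 = 20 (r>0 drops 1)
2. [ext C1·C2]  r_C1² + 8r_C1 − 560 = 0  ⇒  r_C1 = 20 (r>0 drops 1)

20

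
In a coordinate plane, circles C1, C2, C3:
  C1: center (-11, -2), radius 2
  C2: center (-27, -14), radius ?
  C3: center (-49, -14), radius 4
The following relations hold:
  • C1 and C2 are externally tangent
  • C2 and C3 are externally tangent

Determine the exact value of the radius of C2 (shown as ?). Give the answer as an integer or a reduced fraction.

1. [ext C1·C2]  r_C2² + 4r_C2 − 396 = 0  ⇒  r_C2 = 18 (r>0 drops 1)
2. [ext C2·C3]  r_C2² + 8r_C2 − 468 = 0  ⇒  r_C2 = 18 (r>0 drops 1)

18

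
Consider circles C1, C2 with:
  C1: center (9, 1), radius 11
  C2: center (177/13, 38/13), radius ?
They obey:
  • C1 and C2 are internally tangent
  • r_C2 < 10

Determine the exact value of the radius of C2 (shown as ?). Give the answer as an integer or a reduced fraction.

6

1. [int C1,C2]  r_C2² − 22r_C2 + 96 = 0  ⇒  r_C2 = 6 or 16
2. given r_C2 < 10: keep 6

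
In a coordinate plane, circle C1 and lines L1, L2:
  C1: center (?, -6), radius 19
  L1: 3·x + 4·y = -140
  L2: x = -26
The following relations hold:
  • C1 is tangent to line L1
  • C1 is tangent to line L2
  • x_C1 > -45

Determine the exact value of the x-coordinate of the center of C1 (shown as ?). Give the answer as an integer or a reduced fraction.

-7

1. [C1‖L1]  x_C1² + (232/3)x_C1 + 1477/3 = 0  ⇒  x_C1 = -211/3 or -7
2. [C1‖L2]  x_C1² + 52x_C1 + 315 = 0  ⇒  x_C1 = -45 or -7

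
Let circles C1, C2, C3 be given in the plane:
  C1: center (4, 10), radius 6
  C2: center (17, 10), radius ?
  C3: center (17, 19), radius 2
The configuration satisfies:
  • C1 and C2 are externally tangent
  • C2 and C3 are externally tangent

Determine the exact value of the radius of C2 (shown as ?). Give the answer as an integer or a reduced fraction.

7

1. [ext C1·C2]  r_C2² + 12r_C2 − 133 = 0  ⇒  r_C2 = 7 (r>0 drops 1)
2. [ext C2·C3]  r_C2² + 4r_C2 − 77 = 0  ⇒  r_C2 = 7 (r>0 drops 1)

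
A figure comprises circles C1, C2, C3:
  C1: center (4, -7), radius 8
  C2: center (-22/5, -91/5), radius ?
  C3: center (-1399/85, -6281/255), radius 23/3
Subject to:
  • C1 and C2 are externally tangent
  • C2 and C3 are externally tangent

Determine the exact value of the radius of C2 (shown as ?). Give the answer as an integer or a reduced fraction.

6

1. [ext C1·C2]  r_C2² + 16r_C2 − 132 = 0  ⇒  r_C2 = 6 (r>0 drops 1)
2. [ext C2·C3]  r_C2² + (46/3)r_C2 − 128 = 0  ⇒  r_C2 = 6 (r>0 drops 1)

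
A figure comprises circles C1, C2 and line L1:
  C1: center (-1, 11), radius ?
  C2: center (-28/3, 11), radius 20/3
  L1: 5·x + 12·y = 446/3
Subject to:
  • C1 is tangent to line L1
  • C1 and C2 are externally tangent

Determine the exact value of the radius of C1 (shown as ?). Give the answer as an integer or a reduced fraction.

1. [C1‖L1]  r_C1² − 25/9 = 0  ⇒  r_C1 = 5/3 (r>0 drops 1)
2. [ext C1·C2]  r_C1² + (40/3)r_C1 − 25 = 0  ⇒  r_C1 = 5/3 (r>0 drops 1)

5/3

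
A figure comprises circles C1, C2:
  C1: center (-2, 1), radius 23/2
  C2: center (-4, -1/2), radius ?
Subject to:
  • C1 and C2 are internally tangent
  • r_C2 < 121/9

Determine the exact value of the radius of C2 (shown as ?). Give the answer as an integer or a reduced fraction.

1. [int C1,C2]  r_C2² − 23r_C2 + 126 = 0  ⇒  r_C2 = 9 or 14
2. given r_C2 < 121/9: keep 9

9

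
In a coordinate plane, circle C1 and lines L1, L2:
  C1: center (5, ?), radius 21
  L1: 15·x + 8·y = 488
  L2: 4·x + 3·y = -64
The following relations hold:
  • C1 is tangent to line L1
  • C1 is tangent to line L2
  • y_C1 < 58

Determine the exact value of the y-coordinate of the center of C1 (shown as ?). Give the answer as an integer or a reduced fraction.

7

1. [C1‖L1]  y_C1² − (413/4)y_C1 + 2695/4 = 0  ⇒  y_C1 = 7 or 385/4
2. [C1‖L2]  y_C1² + 56y_C1 − 441 = 0  ⇒  y_C1 = -63 or 7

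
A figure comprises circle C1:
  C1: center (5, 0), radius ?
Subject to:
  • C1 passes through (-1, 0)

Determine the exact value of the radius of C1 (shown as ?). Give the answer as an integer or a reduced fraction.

1. [C1∋P]  r_C1² − 36 = 0  ⇒  r_C1 = 6 (r>0 drops 1)

6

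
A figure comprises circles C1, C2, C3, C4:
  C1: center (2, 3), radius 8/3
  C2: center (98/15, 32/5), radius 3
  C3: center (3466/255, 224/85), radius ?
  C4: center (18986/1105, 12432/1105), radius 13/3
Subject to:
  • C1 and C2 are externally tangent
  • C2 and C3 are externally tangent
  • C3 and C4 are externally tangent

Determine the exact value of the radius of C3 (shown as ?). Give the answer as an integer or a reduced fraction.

1. [ext C2·C3]  r_C3² + 6r_C3 − 55 = 0  ⇒  r_C3 = 5 (r>0 drops 1)
2. [ext C3·C4]  r_C3² + (26/3)r_C3 − 205/3 = 0  ⇒  r_C3 = 5 (r>0 drops 1)

5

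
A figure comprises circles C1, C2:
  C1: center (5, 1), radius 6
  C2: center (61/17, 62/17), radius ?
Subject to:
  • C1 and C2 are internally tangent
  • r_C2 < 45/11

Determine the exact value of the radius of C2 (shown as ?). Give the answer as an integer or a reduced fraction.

3

1. [int C1,C2]  r_C2² − 12r_C2 + 27 = 0  ⇒  r_C2 = 3 or 9
2. given r_C2 < 45/11: keep 3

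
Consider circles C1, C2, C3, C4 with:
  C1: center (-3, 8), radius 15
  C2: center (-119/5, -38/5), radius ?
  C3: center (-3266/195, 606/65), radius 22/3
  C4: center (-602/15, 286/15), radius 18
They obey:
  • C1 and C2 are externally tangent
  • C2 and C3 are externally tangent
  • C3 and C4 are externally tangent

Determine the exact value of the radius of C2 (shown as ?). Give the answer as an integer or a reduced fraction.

11

1. [ext C1·C2]  r_C2² + 30r_C2 − 451 = 0  ⇒  r_C2 = 11 (r>0 drops 1)
2. [ext C2·C3]  r_C2² + (44/3)r_C2 − 847/3 = 0  ⇒  r_C2 = 11 (r>0 drops 1)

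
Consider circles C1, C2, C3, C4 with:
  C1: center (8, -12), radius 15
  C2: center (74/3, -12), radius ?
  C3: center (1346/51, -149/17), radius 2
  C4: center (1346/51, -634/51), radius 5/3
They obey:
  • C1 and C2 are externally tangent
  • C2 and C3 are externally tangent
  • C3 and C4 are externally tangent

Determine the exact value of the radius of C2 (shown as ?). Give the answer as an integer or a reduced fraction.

5/3

1. [ext C1·C2]  r_C2² + 30r_C2 − 475/9 = 0  ⇒  r_C2 = 5/3 (r>0 drops 1)
2. [ext C2·C3]  r_C2² + 4r_C2 − 85/9 = 0  ⇒  r_C2 = 5/3 (r>0 drops 1)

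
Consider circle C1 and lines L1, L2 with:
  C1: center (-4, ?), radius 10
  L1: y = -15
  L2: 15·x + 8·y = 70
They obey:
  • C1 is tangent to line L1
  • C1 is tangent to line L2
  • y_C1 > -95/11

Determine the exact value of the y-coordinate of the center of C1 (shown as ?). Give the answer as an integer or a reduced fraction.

1. [C1‖L1]  y_C1² + 30y_C1 + 125 = 0  ⇒  y_C1 = -25 or -5
2. [C1‖L2]  y_C1² − (65/2)y_C1 − 375/2 = 0  ⇒  y_C1 = -5 or 75/2

-5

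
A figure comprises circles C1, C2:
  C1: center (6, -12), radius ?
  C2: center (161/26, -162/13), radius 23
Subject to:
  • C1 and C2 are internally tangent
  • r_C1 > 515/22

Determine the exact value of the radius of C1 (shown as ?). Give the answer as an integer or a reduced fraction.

47/2

1. [int C1,C2]  r_C1² − 46r_C1 + 2115/4 = 0  ⇒  r_C1 = 45/2 or 47/2
2. given r_C1 > 515/22: keep 47/2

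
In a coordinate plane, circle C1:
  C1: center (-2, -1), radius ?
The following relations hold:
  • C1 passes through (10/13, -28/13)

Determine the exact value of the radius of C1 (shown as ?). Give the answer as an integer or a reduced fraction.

1. [C1∋P]  r_C1² − 9 = 0  ⇒  r_C1 = 3 (r>0 drops 1)

3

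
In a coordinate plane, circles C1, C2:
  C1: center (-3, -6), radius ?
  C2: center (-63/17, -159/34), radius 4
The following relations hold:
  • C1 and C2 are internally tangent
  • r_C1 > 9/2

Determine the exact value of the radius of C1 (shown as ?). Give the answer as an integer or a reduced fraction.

11/2

1. [int C1,C2]  r_C1² − 8r_C1 + 55/4 = 0  ⇒  r_C1 = 5/2 or 11/2
2. given r_C1 > 9/2: keep 11/2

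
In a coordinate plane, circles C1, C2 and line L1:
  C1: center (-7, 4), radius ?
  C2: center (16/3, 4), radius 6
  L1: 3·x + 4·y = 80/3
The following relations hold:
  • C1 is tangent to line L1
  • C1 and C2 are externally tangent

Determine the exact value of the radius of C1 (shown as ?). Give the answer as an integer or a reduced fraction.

19/3

1. [C1‖L1]  r_C1² − 361/9 = 0  ⇒  r_C1 = 19/3 (r>0 drops 1)
2. [ext C1·C2]  r_C1² + 12r_C1 − 1045/9 = 0  ⇒  r_C1 = 19/3 (r>0 drops 1)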